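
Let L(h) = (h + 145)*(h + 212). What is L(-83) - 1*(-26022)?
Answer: 34020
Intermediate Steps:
L(h) = (145 + h)*(212 + h)
L(-83) - 1*(-26022) = (30740 + (-83)² + 357*(-83)) - 1*(-26022) = (30740 + 6889 - 29631) + 26022 = 7998 + 26022 = 34020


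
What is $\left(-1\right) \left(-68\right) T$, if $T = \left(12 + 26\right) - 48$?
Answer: $-680$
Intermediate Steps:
$T = -10$ ($T = 38 - 48 = -10$)
$\left(-1\right) \left(-68\right) T = \left(-1\right) \left(-68\right) \left(-10\right) = 68 \left(-10\right) = -680$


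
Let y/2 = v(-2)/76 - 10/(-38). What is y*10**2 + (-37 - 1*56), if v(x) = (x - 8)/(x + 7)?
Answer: -867/19 ≈ -45.632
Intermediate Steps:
v(x) = (-8 + x)/(7 + x)
y = 9/19 (y = 2*(((-8 - 2)/(7 - 2))/76 - 10/(-38)) = 2*((-10/5)*(1/76) - 10*(-1/38)) = 2*(((1/5)*(-10))*(1/76) + 5/19) = 2*(-2*1/76 + 5/19) = 2*(-1/38 + 5/19) = 2*(9/38) = 9/19 ≈ 0.47368)
y*10**2 + (-37 - 1*56) = (9/19)*10**2 + (-37 - 1*56) = (9/19)*100 + (-37 - 56) = 900/19 - 93 = -867/19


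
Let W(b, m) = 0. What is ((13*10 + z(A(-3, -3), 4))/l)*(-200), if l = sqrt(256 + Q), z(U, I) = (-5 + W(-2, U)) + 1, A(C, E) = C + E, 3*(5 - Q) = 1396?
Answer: 25200*I*sqrt(1839)/613 ≈ 1762.9*I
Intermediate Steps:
Q = -1381/3 (Q = 5 - 1/3*1396 = 5 - 1396/3 = -1381/3 ≈ -460.33)
z(U, I) = -4 (z(U, I) = (-5 + 0) + 1 = -5 + 1 = -4)
l = I*sqrt(1839)/3 (l = sqrt(256 - 1381/3) = sqrt(-613/3) = I*sqrt(1839)/3 ≈ 14.295*I)
((13*10 + z(A(-3, -3), 4))/l)*(-200) = ((13*10 - 4)/((I*sqrt(1839)/3)))*(-200) = ((130 - 4)*(-I*sqrt(1839)/613))*(-200) = (126*(-I*sqrt(1839)/613))*(-200) = -126*I*sqrt(1839)/613*(-200) = 25200*I*sqrt(1839)/613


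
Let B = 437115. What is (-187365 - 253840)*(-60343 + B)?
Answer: -166233690260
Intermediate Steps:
(-187365 - 253840)*(-60343 + B) = (-187365 - 253840)*(-60343 + 437115) = -441205*376772 = -166233690260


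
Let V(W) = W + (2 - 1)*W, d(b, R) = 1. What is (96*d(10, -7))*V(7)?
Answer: 1344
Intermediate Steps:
V(W) = 2*W (V(W) = W + 1*W = W + W = 2*W)
(96*d(10, -7))*V(7) = (96*1)*(2*7) = 96*14 = 1344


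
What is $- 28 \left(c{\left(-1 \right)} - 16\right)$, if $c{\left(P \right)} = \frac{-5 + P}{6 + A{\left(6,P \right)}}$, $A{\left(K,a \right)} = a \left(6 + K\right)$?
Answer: $420$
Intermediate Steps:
$c{\left(P \right)} = \frac{-5 + P}{6 + 12 P}$ ($c{\left(P \right)} = \frac{-5 + P}{6 + P \left(6 + 6\right)} = \frac{-5 + P}{6 + P 12} = \frac{-5 + P}{6 + 12 P}$)
$- 28 \left(c{\left(-1 \right)} - 16\right) = - 28 \left(\frac{-5 - 1}{6 \left(1 + 2 \left(-1\right)\right)} - 16\right) = - 28 \left(\frac{1}{6} \frac{1}{1 - 2} \left(-6\right) - 16\right) = - 28 \left(\frac{1}{6} \frac{1}{-1} \left(-6\right) - 16\right) = - 28 \left(\frac{1}{6} \left(-1\right) \left(-6\right) - 16\right) = - 28 \left(1 - 16\right) = \left(-28\right) \left(-15\right) = 420$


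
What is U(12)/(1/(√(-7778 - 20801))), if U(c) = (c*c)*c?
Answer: 1728*I*√28579 ≈ 2.9212e+5*I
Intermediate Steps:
U(c) = c³ (U(c) = c²*c = c³)
U(12)/(1/(√(-7778 - 20801))) = 12³/(1/(√(-7778 - 20801))) = 1728/(1/(√(-28579))) = 1728/(1/(I*√28579)) = 1728/((-I*√28579/28579)) = 1728*(I*√28579) = 1728*I*√28579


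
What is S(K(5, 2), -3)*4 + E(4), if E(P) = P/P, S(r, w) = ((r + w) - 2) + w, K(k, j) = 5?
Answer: -11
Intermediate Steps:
S(r, w) = -2 + r + 2*w (S(r, w) = (-2 + r + w) + w = -2 + r + 2*w)
E(P) = 1
S(K(5, 2), -3)*4 + E(4) = (-2 + 5 + 2*(-3))*4 + 1 = (-2 + 5 - 6)*4 + 1 = -3*4 + 1 = -12 + 1 = -11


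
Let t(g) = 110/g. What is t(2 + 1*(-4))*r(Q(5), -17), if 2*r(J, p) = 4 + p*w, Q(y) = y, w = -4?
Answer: -1980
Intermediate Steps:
r(J, p) = 2 - 2*p (r(J, p) = (4 + p*(-4))/2 = (4 - 4*p)/2 = 2 - 2*p)
t(2 + 1*(-4))*r(Q(5), -17) = (110/(2 + 1*(-4)))*(2 - 2*(-17)) = (110/(2 - 4))*(2 + 34) = (110/(-2))*36 = (110*(-½))*36 = -55*36 = -1980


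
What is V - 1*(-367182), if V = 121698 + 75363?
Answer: 564243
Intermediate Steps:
V = 197061
V - 1*(-367182) = 197061 - 1*(-367182) = 197061 + 367182 = 564243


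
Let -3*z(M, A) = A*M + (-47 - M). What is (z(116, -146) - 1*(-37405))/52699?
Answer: 129314/158097 ≈ 0.81794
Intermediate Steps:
z(M, A) = 47/3 + M/3 - A*M/3 (z(M, A) = -(A*M + (-47 - M))/3 = -(-47 - M + A*M)/3 = 47/3 + M/3 - A*M/3)
(z(116, -146) - 1*(-37405))/52699 = ((47/3 + (⅓)*116 - ⅓*(-146)*116) - 1*(-37405))/52699 = ((47/3 + 116/3 + 16936/3) + 37405)*(1/52699) = (17099/3 + 37405)*(1/52699) = (129314/3)*(1/52699) = 129314/158097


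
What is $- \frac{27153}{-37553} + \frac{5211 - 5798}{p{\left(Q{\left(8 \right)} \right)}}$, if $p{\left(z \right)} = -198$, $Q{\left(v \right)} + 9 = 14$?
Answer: $\frac{27419905}{7435494} \approx 3.6877$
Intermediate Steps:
$Q{\left(v \right)} = 5$ ($Q{\left(v \right)} = -9 + 14 = 5$)
$- \frac{27153}{-37553} + \frac{5211 - 5798}{p{\left(Q{\left(8 \right)} \right)}} = - \frac{27153}{-37553} + \frac{5211 - 5798}{-198} = \left(-27153\right) \left(- \frac{1}{37553}\right) - - \frac{587}{198} = \frac{27153}{37553} + \frac{587}{198} = \frac{27419905}{7435494}$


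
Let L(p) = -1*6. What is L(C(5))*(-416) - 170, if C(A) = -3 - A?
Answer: 2326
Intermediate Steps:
L(p) = -6
L(C(5))*(-416) - 170 = -6*(-416) - 170 = 2496 - 170 = 2326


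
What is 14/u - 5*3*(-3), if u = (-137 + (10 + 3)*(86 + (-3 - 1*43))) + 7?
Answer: 8782/195 ≈ 45.036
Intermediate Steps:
u = 390 (u = (-137 + 13*(86 + (-3 - 43))) + 7 = (-137 + 13*(86 - 46)) + 7 = (-137 + 13*40) + 7 = (-137 + 520) + 7 = 383 + 7 = 390)
14/u - 5*3*(-3) = 14/390 - 5*3*(-3) = 14*(1/390) - 15*(-3) = 7/195 + 45 = 8782/195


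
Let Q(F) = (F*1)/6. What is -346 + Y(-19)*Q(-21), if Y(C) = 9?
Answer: -755/2 ≈ -377.50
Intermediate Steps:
Q(F) = F/6 (Q(F) = F*(⅙) = F/6)
-346 + Y(-19)*Q(-21) = -346 + 9*((⅙)*(-21)) = -346 + 9*(-7/2) = -346 - 63/2 = -755/2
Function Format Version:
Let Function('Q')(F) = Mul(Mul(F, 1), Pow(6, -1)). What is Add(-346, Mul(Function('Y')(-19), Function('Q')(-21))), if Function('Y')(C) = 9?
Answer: Rational(-755, 2) ≈ -377.50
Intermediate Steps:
Function('Q')(F) = Mul(Rational(1, 6), F) (Function('Q')(F) = Mul(F, Rational(1, 6)) = Mul(Rational(1, 6), F))
Add(-346, Mul(Function('Y')(-19), Function('Q')(-21))) = Add(-346, Mul(9, Mul(Rational(1, 6), -21))) = Add(-346, Mul(9, Rational(-7, 2))) = Add(-346, Rational(-63, 2)) = Rational(-755, 2)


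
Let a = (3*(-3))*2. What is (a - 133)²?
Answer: 22801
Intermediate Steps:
a = -18 (a = -9*2 = -18)
(a - 133)² = (-18 - 133)² = (-151)² = 22801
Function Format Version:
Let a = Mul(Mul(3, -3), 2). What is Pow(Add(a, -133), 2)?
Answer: 22801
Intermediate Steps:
a = -18 (a = Mul(-9, 2) = -18)
Pow(Add(a, -133), 2) = Pow(Add(-18, -133), 2) = Pow(-151, 2) = 22801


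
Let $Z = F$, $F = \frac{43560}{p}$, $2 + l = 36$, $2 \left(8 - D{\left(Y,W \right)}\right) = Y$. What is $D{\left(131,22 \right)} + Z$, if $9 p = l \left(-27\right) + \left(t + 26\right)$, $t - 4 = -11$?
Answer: $- \frac{887465}{1798} \approx -493.58$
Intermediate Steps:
$t = -7$ ($t = 4 - 11 = -7$)
$D{\left(Y,W \right)} = 8 - \frac{Y}{2}$
$l = 34$ ($l = -2 + 36 = 34$)
$p = - \frac{899}{9}$ ($p = \frac{34 \left(-27\right) + \left(-7 + 26\right)}{9} = \frac{-918 + 19}{9} = \frac{1}{9} \left(-899\right) = - \frac{899}{9} \approx -99.889$)
$F = - \frac{392040}{899}$ ($F = \frac{43560}{- \frac{899}{9}} = 43560 \left(- \frac{9}{899}\right) = - \frac{392040}{899} \approx -436.08$)
$Z = - \frac{392040}{899} \approx -436.08$
$D{\left(131,22 \right)} + Z = \left(8 - \frac{131}{2}\right) - \frac{392040}{899} = - \frac{115}{2} - \frac{392040}{899} = - \frac{887465}{1798}$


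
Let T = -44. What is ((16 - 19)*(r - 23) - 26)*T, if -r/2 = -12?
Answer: 1276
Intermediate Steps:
r = 24 (r = -2*(-12) = 24)
((16 - 19)*(r - 23) - 26)*T = ((16 - 19)*(24 - 23) - 26)*(-44) = (-3*1 - 26)*(-44) = (-3 - 26)*(-44) = -29*(-44) = 1276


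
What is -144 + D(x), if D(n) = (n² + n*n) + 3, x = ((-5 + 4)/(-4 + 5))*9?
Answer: 21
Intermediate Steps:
x = -9 (x = -1/1*9 = -1*1*9 = -1*9 = -9)
D(n) = 3 + 2*n² (D(n) = (n² + n²) + 3 = 2*n² + 3 = 3 + 2*n²)
-144 + D(x) = -144 + (3 + 2*(-9)²) = -144 + (3 + 2*81) = -144 + (3 + 162) = -144 + 165 = 21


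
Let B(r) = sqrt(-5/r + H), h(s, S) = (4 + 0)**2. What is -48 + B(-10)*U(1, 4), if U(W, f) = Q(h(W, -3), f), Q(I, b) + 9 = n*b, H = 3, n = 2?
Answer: -48 - sqrt(14)/2 ≈ -49.871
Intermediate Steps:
h(s, S) = 16 (h(s, S) = 4**2 = 16)
Q(I, b) = -9 + 2*b
U(W, f) = -9 + 2*f
B(r) = sqrt(3 - 5/r) (B(r) = sqrt(-5/r + 3) = sqrt(3 - 5/r))
-48 + B(-10)*U(1, 4) = -48 + sqrt(3 - 5/(-10))*(-9 + 2*4) = -48 + sqrt(3 - 5*(-1/10))*(-9 + 8) = -48 + sqrt(3 + 1/2)*(-1) = -48 + sqrt(7/2)*(-1) = -48 + (sqrt(14)/2)*(-1) = -48 - sqrt(14)/2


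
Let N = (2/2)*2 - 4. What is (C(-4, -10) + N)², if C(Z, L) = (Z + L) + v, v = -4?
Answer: 400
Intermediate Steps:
N = -2 (N = (2*(½))*2 - 4 = 1*2 - 4 = 2 - 4 = -2)
C(Z, L) = -4 + L + Z (C(Z, L) = (Z + L) - 4 = (L + Z) - 4 = -4 + L + Z)
(C(-4, -10) + N)² = ((-4 - 10 - 4) - 2)² = (-18 - 2)² = (-20)² = 400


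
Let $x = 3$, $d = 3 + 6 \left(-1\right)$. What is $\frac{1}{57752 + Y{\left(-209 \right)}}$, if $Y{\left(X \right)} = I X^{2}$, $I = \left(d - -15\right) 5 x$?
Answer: $\frac{1}{7920332} \approx 1.2626 \cdot 10^{-7}$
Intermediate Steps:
$d = -3$ ($d = 3 - 6 = -3$)
$I = 180$ ($I = \left(-3 - -15\right) 5 \cdot 3 = \left(-3 + 15\right) 5 \cdot 3 = 12 \cdot 5 \cdot 3 = 60 \cdot 3 = 180$)
$Y{\left(X \right)} = 180 X^{2}$
$\frac{1}{57752 + Y{\left(-209 \right)}} = \frac{1}{57752 + 180 \left(-209\right)^{2}} = \frac{1}{57752 + 180 \cdot 43681} = \frac{1}{57752 + 7862580} = \frac{1}{7920332}$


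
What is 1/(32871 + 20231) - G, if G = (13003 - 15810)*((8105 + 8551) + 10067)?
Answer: 3983258602023/53102 ≈ 7.5011e+7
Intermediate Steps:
G = -75011461 (G = -2807*(16656 + 10067) = -2807*26723 = -75011461)
1/(32871 + 20231) - G = 1/(32871 + 20231) - 1*(-75011461) = 1/53102 + 75011461 = 3983258602023/53102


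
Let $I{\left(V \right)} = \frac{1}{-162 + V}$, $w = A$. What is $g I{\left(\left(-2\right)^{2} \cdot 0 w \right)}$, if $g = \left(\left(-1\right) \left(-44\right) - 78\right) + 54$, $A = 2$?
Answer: $- \frac{10}{81} \approx -0.12346$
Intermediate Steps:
$w = 2$
$g = 20$ ($g = \left(44 - 78\right) + 54 = -34 + 54 = 20$)
$g I{\left(\left(-2\right)^{2} \cdot 0 w \right)} = \frac{20}{-162 + \left(-2\right)^{2} \cdot 0 \cdot 2} = \frac{20}{-162 + 4 \cdot 0 \cdot 2} = \frac{20}{-162 + 0 \cdot 2} = \frac{20}{-162 + 0} = \frac{20}{-162} = 20 \left(- \frac{1}{162}\right) = - \frac{10}{81}$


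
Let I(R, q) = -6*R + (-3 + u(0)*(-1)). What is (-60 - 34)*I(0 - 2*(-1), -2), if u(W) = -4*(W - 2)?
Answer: 2162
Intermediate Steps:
u(W) = 8 - 4*W (u(W) = -4*(-2 + W) = 8 - 4*W)
I(R, q) = -11 - 6*R (I(R, q) = -6*R + (-3 + (8 - 4*0)*(-1)) = -6*R + (-3 + (8 + 0)*(-1)) = -6*R + (-3 + 8*(-1)) = -6*R + (-3 - 8) = -6*R - 11 = -11 - 6*R)
(-60 - 34)*I(0 - 2*(-1), -2) = (-60 - 34)*(-11 - 6*(0 - 2*(-1))) = -94*(-11 - 6*(0 + 2)) = -94*(-11 - 6*2) = -94*(-11 - 12) = -94*(-23) = 2162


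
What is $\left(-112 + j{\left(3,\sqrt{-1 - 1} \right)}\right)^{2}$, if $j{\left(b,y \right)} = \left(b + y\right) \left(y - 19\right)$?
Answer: $28729 + 5472 i \sqrt{2} \approx 28729.0 + 7738.6 i$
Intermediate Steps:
$j{\left(b,y \right)} = \left(-19 + y\right) \left(b + y\right)$ ($j{\left(b,y \right)} = \left(b + y\right) \left(-19 + y\right) = \left(-19 + y\right) \left(b + y\right)$)
$\left(-112 + j{\left(3,\sqrt{-1 - 1} \right)}\right)^{2} = \left(-112 + \left(\left(\sqrt{-1 - 1}\right)^{2} - 57 - 19 \sqrt{-1 - 1} + 3 \sqrt{-1 - 1}\right)\right)^{2} = \left(-112 + \left(\left(\sqrt{-2}\right)^{2} - 57 - 19 \sqrt{-2} + 3 \sqrt{-2}\right)\right)^{2} = \left(-112 + \left(\left(i \sqrt{2}\right)^{2} - 57 - 19 i \sqrt{2} + 3 i \sqrt{2}\right)\right)^{2} = \left(-112 - \left(59 + 16 i \sqrt{2}\right)\right)^{2} = \left(-171 - 16 i \sqrt{2}\right)^{2}$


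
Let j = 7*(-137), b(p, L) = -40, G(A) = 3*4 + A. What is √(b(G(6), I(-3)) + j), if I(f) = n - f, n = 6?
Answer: 3*I*√111 ≈ 31.607*I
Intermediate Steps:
G(A) = 12 + A
I(f) = 6 - f
j = -959
√(b(G(6), I(-3)) + j) = √(-40 - 959) = √(-999) = 3*I*√111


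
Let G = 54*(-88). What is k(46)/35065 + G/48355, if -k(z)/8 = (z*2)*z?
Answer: -360747152/339113615 ≈ -1.0638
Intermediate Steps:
k(z) = -16*z² (k(z) = -8*z*2*z = -8*2*z*z = -16*z²)
G = -4752
k(46)/35065 + G/48355 = -16*46²/35065 - 4752/48355 = -16*2116*(1/35065) - 4752*1/48355 = -33856*1/35065 - 4752/48355 = -33856/35065 - 4752/48355 = -360747152/339113615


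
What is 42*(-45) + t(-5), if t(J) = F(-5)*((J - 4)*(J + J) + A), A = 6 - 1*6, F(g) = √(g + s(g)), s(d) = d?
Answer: -1890 + 90*I*√10 ≈ -1890.0 + 284.6*I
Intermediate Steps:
F(g) = √2*√g (F(g) = √(g + g) = √(2*g) = √2*√g)
A = 0 (A = 6 - 6 = 0)
t(J) = 2*I*J*√10*(-4 + J) (t(J) = (√2*√(-5))*((J - 4)*(J + J) + 0) = (√2*(I*√5))*((-4 + J)*(2*J) + 0) = (I*√10)*(2*J*(-4 + J) + 0) = (I*√10)*(2*J*(-4 + J)) = 2*I*J*√10*(-4 + J))
42*(-45) + t(-5) = 42*(-45) + 2*I*(-5)*√10*(-4 - 5) = -1890 + 2*I*(-5)*√10*(-9) = -1890 + 90*I*√10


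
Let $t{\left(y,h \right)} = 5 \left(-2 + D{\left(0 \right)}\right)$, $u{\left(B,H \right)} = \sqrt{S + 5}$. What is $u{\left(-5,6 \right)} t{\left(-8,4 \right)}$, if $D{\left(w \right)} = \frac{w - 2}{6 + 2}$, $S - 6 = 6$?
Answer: $- \frac{45 \sqrt{17}}{4} \approx -46.385$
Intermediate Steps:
$S = 12$ ($S = 6 + 6 = 12$)
$u{\left(B,H \right)} = \sqrt{17}$ ($u{\left(B,H \right)} = \sqrt{12 + 5} = \sqrt{17}$)
$D{\left(w \right)} = - \frac{1}{4} + \frac{w}{8}$ ($D{\left(w \right)} = \frac{-2 + w}{8} = \left(-2 + w\right) \frac{1}{8} = - \frac{1}{4} + \frac{w}{8}$)
$t{\left(y,h \right)} = - \frac{45}{4}$ ($t{\left(y,h \right)} = 5 \left(-2 + \left(- \frac{1}{4} + \frac{1}{8} \cdot 0\right)\right) = 5 \left(-2 + \left(- \frac{1}{4} + 0\right)\right) = 5 \left(-2 - \frac{1}{4}\right) = 5 \left(- \frac{9}{4}\right) = - \frac{45}{4}$)
$u{\left(-5,6 \right)} t{\left(-8,4 \right)} = \sqrt{17} \left(- \frac{45}{4}\right) = - \frac{45 \sqrt{17}}{4}$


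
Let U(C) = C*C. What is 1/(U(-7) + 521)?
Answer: 1/570 ≈ 0.0017544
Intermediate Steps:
U(C) = C²
1/(U(-7) + 521) = 1/((-7)² + 521) = 1/(49 + 521) = 1/570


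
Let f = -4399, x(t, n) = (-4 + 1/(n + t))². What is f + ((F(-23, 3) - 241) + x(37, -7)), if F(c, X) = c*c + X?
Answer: -3683039/900 ≈ -4092.3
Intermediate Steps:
F(c, X) = X + c² (F(c, X) = c² + X = X + c²)
f + ((F(-23, 3) - 241) + x(37, -7)) = -4399 + (((3 + (-23)²) - 241) + (-1 + 4*(-7) + 4*37)²/(-7 + 37)²) = -4399 + (((3 + 529) - 241) + (-1 - 28 + 148)²/30²) = -4399 + ((532 - 241) + (1/900)*119²) = -4399 + (291 + (1/900)*14161) = -4399 + (291 + 14161/900) = -4399 + 276061/900 = -3683039/900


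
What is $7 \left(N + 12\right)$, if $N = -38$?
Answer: $-182$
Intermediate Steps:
$7 \left(N + 12\right) = 7 \left(-38 + 12\right) = 7 \left(-26\right) = -182$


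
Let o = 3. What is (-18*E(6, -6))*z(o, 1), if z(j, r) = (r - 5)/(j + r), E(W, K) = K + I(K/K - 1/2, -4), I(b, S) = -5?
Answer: -198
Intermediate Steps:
E(W, K) = -5 + K (E(W, K) = K - 5 = -5 + K)
z(j, r) = (-5 + r)/(j + r)
(-18*E(6, -6))*z(o, 1) = (-18*(-5 - 6))*((-5 + 1)/(3 + 1)) = (-18*(-11))*(-4/4) = 198*((¼)*(-4)) = 198*(-1) = -198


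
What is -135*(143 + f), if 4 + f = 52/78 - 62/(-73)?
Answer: -1384785/73 ≈ -18970.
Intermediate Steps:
f = -544/219 (f = -4 + (52/78 - 62/(-73)) = -4 + (52*(1/78) - 62*(-1/73)) = -4 + (2/3 + 62/73) = -4 + 332/219 = -544/219 ≈ -2.4840)
-135*(143 + f) = -135*(143 - 544/219) = -135*30773/219 = -1384785/73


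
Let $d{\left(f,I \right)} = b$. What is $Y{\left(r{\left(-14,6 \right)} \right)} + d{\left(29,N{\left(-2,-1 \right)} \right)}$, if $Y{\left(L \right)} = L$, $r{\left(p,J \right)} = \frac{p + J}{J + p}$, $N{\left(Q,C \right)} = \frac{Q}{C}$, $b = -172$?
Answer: $-171$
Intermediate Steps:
$r{\left(p,J \right)} = 1$ ($r{\left(p,J \right)} = \frac{J + p}{J + p} = 1$)
$d{\left(f,I \right)} = -172$
$Y{\left(r{\left(-14,6 \right)} \right)} + d{\left(29,N{\left(-2,-1 \right)} \right)} = 1 - 172 = -171$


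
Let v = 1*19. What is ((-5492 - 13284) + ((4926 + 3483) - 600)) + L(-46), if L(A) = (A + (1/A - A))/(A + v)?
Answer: -13621013/1242 ≈ -10967.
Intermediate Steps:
v = 19
L(A) = 1/(A*(19 + A)) (L(A) = (A + (1/A - A))/(A + 19) = 1/(A*(19 + A)))
((-5492 - 13284) + ((4926 + 3483) - 600)) + L(-46) = ((-5492 - 13284) + ((4926 + 3483) - 600)) + 1/((-46)*(19 - 46)) = (-18776 + (8409 - 600)) - 1/46/(-27) = (-18776 + 7809) - 1/46*(-1/27) = -10967 + 1/1242 = -13621013/1242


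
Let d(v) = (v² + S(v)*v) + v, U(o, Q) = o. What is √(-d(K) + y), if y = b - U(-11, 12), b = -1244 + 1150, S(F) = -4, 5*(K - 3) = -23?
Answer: 3*I*√251/5 ≈ 9.5058*I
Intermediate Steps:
K = -8/5 (K = 3 + (⅕)*(-23) = 3 - 23/5 = -8/5 ≈ -1.6000)
b = -94
d(v) = v² - 3*v (d(v) = (v² - 4*v) + v = v² - 3*v)
y = -83 (y = -94 - 1*(-11) = -94 + 11 = -83)
√(-d(K) + y) = √(-(-8)*(-3 - 8/5)/5 - 83) = √(-(-8)*(-23)/(5*5) - 83) = √(-1*184/25 - 83) = √(-184/25 - 83) = √(-2259/25) = 3*I*√251/5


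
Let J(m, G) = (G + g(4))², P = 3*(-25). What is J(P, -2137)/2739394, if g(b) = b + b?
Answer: 4532641/2739394 ≈ 1.6546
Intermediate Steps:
P = -75
g(b) = 2*b
J(m, G) = (8 + G)² (J(m, G) = (G + 2*4)² = (G + 8)² = (8 + G)²)
J(P, -2137)/2739394 = (8 - 2137)²/2739394 = (-2129)²*(1/2739394) = 4532641*(1/2739394) = 4532641/2739394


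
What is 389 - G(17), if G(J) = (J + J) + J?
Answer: 338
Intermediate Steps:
G(J) = 3*J (G(J) = 2*J + J = 3*J)
389 - G(17) = 389 - 3*17 = 389 - 1*51 = 389 - 51 = 338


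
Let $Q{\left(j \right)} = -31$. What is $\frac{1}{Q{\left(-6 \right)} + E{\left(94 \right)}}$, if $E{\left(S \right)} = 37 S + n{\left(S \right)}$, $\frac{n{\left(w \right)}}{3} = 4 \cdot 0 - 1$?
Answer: $\frac{1}{3444} \approx 0.00029036$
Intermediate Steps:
$n{\left(w \right)} = -3$ ($n{\left(w \right)} = 3 \left(4 \cdot 0 - 1\right) = 3 \left(0 - 1\right) = 3 \left(-1\right) = -3$)
$E{\left(S \right)} = -3 + 37 S$ ($E{\left(S \right)} = 37 S - 3 = -3 + 37 S$)
$\frac{1}{Q{\left(-6 \right)} + E{\left(94 \right)}} = \frac{1}{-31 + \left(-3 + 37 \cdot 94\right)} = \frac{1}{-31 + \left(-3 + 3478\right)} = \frac{1}{-31 + 3475} = \frac{1}{3444}$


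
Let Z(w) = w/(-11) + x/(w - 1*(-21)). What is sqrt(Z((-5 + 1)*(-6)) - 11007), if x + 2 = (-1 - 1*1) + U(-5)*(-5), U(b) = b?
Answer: I*sqrt(299712270)/165 ≈ 104.92*I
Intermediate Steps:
x = 21 (x = -2 + ((-1 - 1*1) - 5*(-5)) = -2 + ((-1 - 1) + 25) = -2 + (-2 + 25) = -2 + 23 = 21)
Z(w) = 21/(21 + w) - w/11 (Z(w) = w/(-11) + 21/(w - 1*(-21)) = w*(-1/11) + 21/(w + 21) = -w/11 + 21/(21 + w) = 21/(21 + w) - w/11)
sqrt(Z((-5 + 1)*(-6)) - 11007) = sqrt((231 - ((-5 + 1)*(-6))**2 - 21*(-5 + 1)*(-6))/(11*(21 + (-5 + 1)*(-6))) - 11007) = sqrt((231 - (-4*(-6))**2 - (-84)*(-6))/(11*(21 - 4*(-6))) - 11007) = sqrt((231 - 1*24**2 - 21*24)/(11*(21 + 24)) - 11007) = sqrt((1/11)*(231 - 1*576 - 504)/45 - 11007) = sqrt((1/11)*(1/45)*(231 - 576 - 504) - 11007) = sqrt((1/11)*(1/45)*(-849) - 11007) = sqrt(-283/165 - 11007) = sqrt(-1816438/165) = I*sqrt(299712270)/165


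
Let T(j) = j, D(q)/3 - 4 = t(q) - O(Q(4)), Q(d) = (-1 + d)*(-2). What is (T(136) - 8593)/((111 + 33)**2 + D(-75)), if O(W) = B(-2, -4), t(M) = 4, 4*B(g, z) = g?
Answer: -5638/13841 ≈ -0.40734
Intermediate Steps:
Q(d) = 2 - 2*d
B(g, z) = g/4
O(W) = -1/2 (O(W) = (1/4)*(-2) = -1/2)
D(q) = 51/2 (D(q) = 12 + 3*(4 - 1*(-1/2)) = 12 + 3*(4 + 1/2) = 12 + 3*(9/2) = 12 + 27/2 = 51/2)
(T(136) - 8593)/((111 + 33)**2 + D(-75)) = (136 - 8593)/((111 + 33)**2 + 51/2) = -8457/(144**2 + 51/2) = -8457/(20736 + 51/2) = -8457/41523/2 = -8457*2/41523 = -5638/13841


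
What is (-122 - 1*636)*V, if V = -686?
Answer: 519988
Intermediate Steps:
(-122 - 1*636)*V = (-122 - 1*636)*(-686) = (-122 - 636)*(-686) = -758*(-686) = 519988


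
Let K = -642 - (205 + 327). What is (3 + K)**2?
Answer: 1371241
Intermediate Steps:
K = -1174 (K = -642 - 1*532 = -642 - 532 = -1174)
(3 + K)**2 = (3 - 1174)**2 = (-1171)**2 = 1371241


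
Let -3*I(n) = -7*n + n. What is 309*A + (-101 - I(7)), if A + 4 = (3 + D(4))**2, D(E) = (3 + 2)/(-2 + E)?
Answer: 31985/4 ≈ 7996.3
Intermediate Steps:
D(E) = 5/(-2 + E)
I(n) = 2*n (I(n) = -(-7*n + n)/3 = -(-2)*n = 2*n)
A = 105/4 (A = -4 + (3 + 5/(-2 + 4))**2 = -4 + (3 + 5/2)**2 = -4 + (11/2)**2 = -4 + 121/4 = 105/4 ≈ 26.250)
309*A + (-101 - I(7)) = 309*(105/4) + (-101 - 2*7) = 32445/4 + (-101 - 1*14) = 32445/4 + (-101 - 14) = 32445/4 - 115 = 31985/4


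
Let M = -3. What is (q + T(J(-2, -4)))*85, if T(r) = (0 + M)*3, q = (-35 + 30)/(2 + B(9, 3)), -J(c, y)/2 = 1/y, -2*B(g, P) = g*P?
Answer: -16745/23 ≈ -728.04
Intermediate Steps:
B(g, P) = -P*g/2 (B(g, P) = -g*P/2 = -P*g/2)
J(c, y) = -2/y
q = 10/23 (q = (-35 + 30)/(2 - ½*3*9) = -5/(2 - 27/2) = -5/(-23/2) = -5*(-2/23) = 10/23 ≈ 0.43478)
T(r) = -9 (T(r) = (0 - 3)*3 = -3*3 = -9)
(q + T(J(-2, -4)))*85 = (10/23 - 9)*85 = -197/23*85 = -16745/23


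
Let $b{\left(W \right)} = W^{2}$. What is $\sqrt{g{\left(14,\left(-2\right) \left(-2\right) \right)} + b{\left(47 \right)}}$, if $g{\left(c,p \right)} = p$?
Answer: $\sqrt{2213} \approx 47.043$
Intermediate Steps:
$\sqrt{g{\left(14,\left(-2\right) \left(-2\right) \right)} + b{\left(47 \right)}} = \sqrt{\left(-2\right) \left(-2\right) + 47^{2}} = \sqrt{4 + 2209} = \sqrt{2213}$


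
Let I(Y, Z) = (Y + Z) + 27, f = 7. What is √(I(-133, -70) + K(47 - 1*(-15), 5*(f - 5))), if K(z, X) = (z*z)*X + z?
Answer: √38326 ≈ 195.77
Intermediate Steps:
I(Y, Z) = 27 + Y + Z
K(z, X) = z + X*z² (K(z, X) = z²*X + z = X*z² + z = z + X*z²)
√(I(-133, -70) + K(47 - 1*(-15), 5*(f - 5))) = √((27 - 133 - 70) + (47 - 1*(-15))*(1 + (5*(7 - 5))*(47 - 1*(-15)))) = √(-176 + (47 + 15)*(1 + (5*2)*(47 + 15))) = √(-176 + 62*(1 + 10*62)) = √(-176 + 62*(1 + 620)) = √(-176 + 62*621) = √(-176 + 38502) = √38326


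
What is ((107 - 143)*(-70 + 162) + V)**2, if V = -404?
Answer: 13808656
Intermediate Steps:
((107 - 143)*(-70 + 162) + V)**2 = ((107 - 143)*(-70 + 162) - 404)**2 = (-36*92 - 404)**2 = (-3312 - 404)**2 = (-3716)**2 = 13808656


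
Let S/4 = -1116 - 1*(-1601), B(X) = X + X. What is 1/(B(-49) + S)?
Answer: 1/1842 ≈ 0.00054289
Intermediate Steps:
B(X) = 2*X
S = 1940 (S = 4*(-1116 - 1*(-1601)) = 4*(-1116 + 1601) = 4*485 = 1940)
1/(B(-49) + S) = 1/(2*(-49) + 1940) = 1/(-98 + 1940) = 1/1842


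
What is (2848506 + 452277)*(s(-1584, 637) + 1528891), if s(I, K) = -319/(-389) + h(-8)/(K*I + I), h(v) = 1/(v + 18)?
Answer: 6612991029018324778631/1310400960 ≈ 5.0465e+12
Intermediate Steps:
h(v) = 1/(18 + v)
s(I, K) = 319/389 + 1/(10*(I + I*K)) (s(I, K) = -319/(-389) + 1/((18 - 8)*(K*I + I)) = -319*(-1/389) + 1/(10*(I*K + I)) = 319/389 + 1/(10*(I + I*K)))
(2848506 + 452277)*(s(-1584, 637) + 1528891) = (2848506 + 452277)*((1/3890)*(389 + 3190*(-1584) + 3190*(-1584)*637)/(-1584*(1 + 637)) + 1528891) = 3300783*((1/3890)*(-1/1584)*(389 - 5052960 - 3218735520)/638 + 1528891) = 3300783*((1/3890)*(-1/1584)*(1/638)*(-3223788091) + 1528891) = 3300783*(3223788091/3931202880 + 1528891) = 3300783*(6010383926194171/3931202880) = 6612991029018324778631/1310400960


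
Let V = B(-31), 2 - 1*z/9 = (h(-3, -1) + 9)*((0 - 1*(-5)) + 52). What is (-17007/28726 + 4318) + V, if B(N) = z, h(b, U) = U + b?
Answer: 50856739/28726 ≈ 1770.4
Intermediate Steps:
z = -2547 (z = 18 - 9*((-1 - 3) + 9)*((0 - 1*(-5)) + 52) = 18 - 9*(-4 + 9)*((0 + 5) + 52) = 18 - 45*(5 + 52) = 18 - 45*57 = 18 - 9*285 = 18 - 2565 = -2547)
B(N) = -2547
V = -2547
(-17007/28726 + 4318) + V = (-17007/28726 + 4318) - 2547 = 124021861/28726 - 2547 = 50856739/28726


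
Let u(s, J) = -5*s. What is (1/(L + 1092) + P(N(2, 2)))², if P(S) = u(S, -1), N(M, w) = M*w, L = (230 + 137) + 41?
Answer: 899940001/2250000 ≈ 399.97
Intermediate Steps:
L = 408 (L = 367 + 41 = 408)
P(S) = -5*S
(1/(L + 1092) + P(N(2, 2)))² = (1/(408 + 1092) - 10*2)² = (1/1500 - 5*4)² = (1/1500 - 20)² = (-29999/1500)² = 899940001/2250000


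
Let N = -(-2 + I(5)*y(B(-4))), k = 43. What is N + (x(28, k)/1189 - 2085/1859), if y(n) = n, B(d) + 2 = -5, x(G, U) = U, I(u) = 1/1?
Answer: 17494031/2210351 ≈ 7.9146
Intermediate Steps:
I(u) = 1
B(d) = -7 (B(d) = -2 - 5 = -7)
N = 9 (N = -(-2 + 1*(-7)) = -(-2 - 7) = -1*(-9) = 9)
N + (x(28, k)/1189 - 2085/1859) = 9 + (43/1189 - 2085/1859) = 9 - 2399128/2210351 = 17494031/2210351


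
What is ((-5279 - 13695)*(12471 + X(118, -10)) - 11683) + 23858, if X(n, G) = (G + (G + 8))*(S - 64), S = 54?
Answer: -238889459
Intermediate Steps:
X(n, G) = -80 - 20*G (X(n, G) = (G + (G + 8))*(54 - 64) = (G + (8 + G))*(-10) = (8 + 2*G)*(-10) = -80 - 20*G)
((-5279 - 13695)*(12471 + X(118, -10)) - 11683) + 23858 = ((-5279 - 13695)*(12471 + (-80 - 20*(-10))) - 11683) + 23858 = (-18974*(12471 + (-80 + 200)) - 11683) + 23858 = (-18974*(12471 + 120) - 11683) + 23858 = (-18974*12591 - 11683) + 23858 = (-238901634 - 11683) + 23858 = -238913317 + 23858 = -238889459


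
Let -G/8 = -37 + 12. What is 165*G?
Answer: 33000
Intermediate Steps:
G = 200 (G = -8*(-37 + 12) = -8*(-25) = 200)
165*G = 165*200 = 33000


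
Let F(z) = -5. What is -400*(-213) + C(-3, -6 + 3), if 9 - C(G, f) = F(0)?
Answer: 85214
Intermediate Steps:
C(G, f) = 14 (C(G, f) = 9 - 1*(-5) = 9 + 5 = 14)
-400*(-213) + C(-3, -6 + 3) = -400*(-213) + 14 = 85200 + 14 = 85214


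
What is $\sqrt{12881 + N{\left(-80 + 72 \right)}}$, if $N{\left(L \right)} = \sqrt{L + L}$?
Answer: $\sqrt{12881 + 4 i} \approx 113.49 + 0.0176 i$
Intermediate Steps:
$N{\left(L \right)} = \sqrt{2} \sqrt{L}$ ($N{\left(L \right)} = \sqrt{2 L} = \sqrt{2} \sqrt{L}$)
$\sqrt{12881 + N{\left(-80 + 72 \right)}} = \sqrt{12881 + \sqrt{2} \sqrt{-80 + 72}} = \sqrt{12881 + \sqrt{2} \sqrt{-8}} = \sqrt{12881 + \sqrt{2} \cdot 2 i \sqrt{2}} = \sqrt{12881 + 4 i}$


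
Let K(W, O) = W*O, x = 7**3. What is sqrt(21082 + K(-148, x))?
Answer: 3*I*sqrt(3298) ≈ 172.28*I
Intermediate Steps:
x = 343
K(W, O) = O*W
sqrt(21082 + K(-148, x)) = sqrt(21082 + 343*(-148)) = sqrt(21082 - 50764) = sqrt(-29682) = 3*I*sqrt(3298)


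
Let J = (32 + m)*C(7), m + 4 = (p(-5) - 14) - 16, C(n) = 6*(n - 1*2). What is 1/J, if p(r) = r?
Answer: -1/210 ≈ -0.0047619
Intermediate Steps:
C(n) = -12 + 6*n (C(n) = 6*(n - 2) = 6*(-2 + n) = -12 + 6*n)
m = -39 (m = -4 + ((-5 - 14) - 16) = -4 + (-19 - 16) = -4 - 35 = -39)
J = -210 (J = (32 - 39)*(-12 + 6*7) = -7*(-12 + 42) = -7*30 = -210)
1/J = 1/(-210) = -1/210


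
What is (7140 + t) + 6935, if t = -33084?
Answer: -19009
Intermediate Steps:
(7140 + t) + 6935 = (7140 - 33084) + 6935 = -25944 + 6935 = -19009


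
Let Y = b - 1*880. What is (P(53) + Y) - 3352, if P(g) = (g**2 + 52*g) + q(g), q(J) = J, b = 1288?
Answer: 2674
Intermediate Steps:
P(g) = g**2 + 53*g (P(g) = (g**2 + 52*g) + g = g**2 + 53*g)
Y = 408 (Y = 1288 - 1*880 = 1288 - 880 = 408)
(P(53) + Y) - 3352 = (53*(53 + 53) + 408) - 3352 = (53*106 + 408) - 3352 = (5618 + 408) - 3352 = 6026 - 3352 = 2674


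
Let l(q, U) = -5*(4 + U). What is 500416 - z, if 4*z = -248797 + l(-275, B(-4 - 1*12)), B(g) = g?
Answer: 2250401/4 ≈ 5.6260e+5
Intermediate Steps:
l(q, U) = -20 - 5*U
z = -248737/4 (z = (-248797 + (-20 - 5*(-4 - 1*12)))/4 = (-248797 + (-20 - 5*(-4 - 12)))/4 = (-248797 + (-20 - 5*(-16)))/4 = (-248797 + (-20 + 80))/4 = (-248797 + 60)/4 = (¼)*(-248737) = -248737/4 ≈ -62184.)
500416 - z = 500416 - 1*(-248737/4) = 500416 + 248737/4 = 2250401/4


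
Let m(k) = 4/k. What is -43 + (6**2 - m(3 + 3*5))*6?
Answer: 515/3 ≈ 171.67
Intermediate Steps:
-43 + (6**2 - m(3 + 3*5))*6 = -43 + (6**2 - 4/(3 + 3*5))*6 = -43 + (36 - 4/(3 + 15))*6 = -43 + (36 - 4/18)*6 = -43 + (36 - 1*2/9)*6 = -43 + (36 - 2/9)*6 = -43 + (322/9)*6 = -43 + 644/3 = 515/3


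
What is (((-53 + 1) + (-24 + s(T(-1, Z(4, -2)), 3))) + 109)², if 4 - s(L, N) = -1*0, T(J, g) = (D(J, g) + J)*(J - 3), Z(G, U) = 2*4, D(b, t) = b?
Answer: 1369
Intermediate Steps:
Z(G, U) = 8
T(J, g) = 2*J*(-3 + J) (T(J, g) = (J + J)*(J - 3) = (2*J)*(-3 + J) = 2*J*(-3 + J))
s(L, N) = 4 (s(L, N) = 4 - (-1)*0 = 4 - 1*0 = 4 + 0 = 4)
(((-53 + 1) + (-24 + s(T(-1, Z(4, -2)), 3))) + 109)² = (((-53 + 1) + (-24 + 4)) + 109)² = ((-52 - 20) + 109)² = (-72 + 109)² = 37² = 1369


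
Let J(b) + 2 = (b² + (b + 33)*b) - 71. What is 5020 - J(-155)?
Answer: -37842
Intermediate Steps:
J(b) = -73 + b² + b*(33 + b) (J(b) = -2 + ((b² + (b + 33)*b) - 71) = -2 + ((b² + (33 + b)*b) - 71) = -2 + ((b² + b*(33 + b)) - 71) = -2 + (-71 + b² + b*(33 + b)) = -73 + b² + b*(33 + b))
5020 - J(-155) = 5020 - (-73 + 2*(-155)² + 33*(-155)) = 5020 - (-73 + 2*24025 - 5115) = 5020 - (-73 + 48050 - 5115) = 5020 - 1*42862 = 5020 - 42862 = -37842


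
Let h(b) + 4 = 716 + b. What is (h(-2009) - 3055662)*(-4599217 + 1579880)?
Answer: 9229989416183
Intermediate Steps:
h(b) = 712 + b (h(b) = -4 + (716 + b) = 712 + b)
(h(-2009) - 3055662)*(-4599217 + 1579880) = ((712 - 2009) - 3055662)*(-4599217 + 1579880) = (-1297 - 3055662)*(-3019337) = -3056959*(-3019337) = 9229989416183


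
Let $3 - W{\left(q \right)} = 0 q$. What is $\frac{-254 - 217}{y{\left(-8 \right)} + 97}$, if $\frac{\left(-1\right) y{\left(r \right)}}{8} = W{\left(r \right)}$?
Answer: $- \frac{471}{73} \approx -6.4521$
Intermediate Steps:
$W{\left(q \right)} = 3$ ($W{\left(q \right)} = 3 - 0 q = 3 - 0 = 3 + 0 = 3$)
$y{\left(r \right)} = -24$ ($y{\left(r \right)} = \left(-8\right) 3 = -24$)
$\frac{-254 - 217}{y{\left(-8 \right)} + 97} = \frac{-254 - 217}{-24 + 97} = - \frac{471}{73}$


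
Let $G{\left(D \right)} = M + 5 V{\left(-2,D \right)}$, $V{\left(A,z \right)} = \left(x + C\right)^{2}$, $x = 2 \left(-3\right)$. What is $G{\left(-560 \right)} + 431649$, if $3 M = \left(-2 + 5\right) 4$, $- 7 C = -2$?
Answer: $\frac{21158997}{49} \approx 4.3182 \cdot 10^{5}$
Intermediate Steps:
$C = \frac{2}{7}$ ($C = \left(- \frac{1}{7}\right) \left(-2\right) = \frac{2}{7} \approx 0.28571$)
$x = -6$
$M = 4$ ($M = \frac{\left(-2 + 5\right) 4}{3} = \frac{3 \cdot 4}{3} = \frac{1}{3} \cdot 12 = 4$)
$V{\left(A,z \right)} = \frac{1600}{49}$ ($V{\left(A,z \right)} = \left(-6 + \frac{2}{7}\right)^{2} = \left(- \frac{40}{7}\right)^{2} = \frac{1600}{49}$)
$G{\left(D \right)} = \frac{8196}{49}$ ($G{\left(D \right)} = 4 + 5 \cdot \frac{1600}{49} = 4 + \frac{8000}{49} = \frac{8196}{49}$)
$G{\left(-560 \right)} + 431649 = \frac{8196}{49} + 431649 = \frac{21158997}{49}$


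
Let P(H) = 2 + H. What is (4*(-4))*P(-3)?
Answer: 16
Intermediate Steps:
(4*(-4))*P(-3) = (4*(-4))*(2 - 3) = -16*(-1) = 16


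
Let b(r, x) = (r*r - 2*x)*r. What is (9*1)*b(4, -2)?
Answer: 720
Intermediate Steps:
b(r, x) = r*(r**2 - 2*x) (b(r, x) = (r**2 - 2*x)*r = r*(r**2 - 2*x))
(9*1)*b(4, -2) = (9*1)*(4*(4**2 - 2*(-2))) = 9*(4*(16 + 4)) = 9*(4*20) = 9*80 = 720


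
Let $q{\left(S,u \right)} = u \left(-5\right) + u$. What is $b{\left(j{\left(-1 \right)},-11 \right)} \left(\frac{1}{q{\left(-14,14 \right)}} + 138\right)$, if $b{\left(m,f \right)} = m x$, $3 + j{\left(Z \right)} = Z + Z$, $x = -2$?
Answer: $\frac{38635}{28} \approx 1379.8$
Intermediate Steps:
$j{\left(Z \right)} = -3 + 2 Z$ ($j{\left(Z \right)} = -3 + \left(Z + Z\right) = -3 + 2 Z$)
$q{\left(S,u \right)} = - 4 u$ ($q{\left(S,u \right)} = - 5 u + u = - 4 u$)
$b{\left(m,f \right)} = - 2 m$ ($b{\left(m,f \right)} = m \left(-2\right) = - 2 m$)
$b{\left(j{\left(-1 \right)},-11 \right)} \left(\frac{1}{q{\left(-14,14 \right)}} + 138\right) = - 2 \left(-3 + 2 \left(-1\right)\right) \left(\frac{1}{\left(-4\right) 14} + 138\right) = - 2 \left(-3 - 2\right) \left(\frac{1}{-56} + 138\right) = \left(-2\right) \left(-5\right) \left(- \frac{1}{56} + 138\right) = 10 \cdot \frac{7727}{56} = \frac{38635}{28}$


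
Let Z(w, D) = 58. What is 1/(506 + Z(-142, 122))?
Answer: 1/564 ≈ 0.0017731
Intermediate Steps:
1/(506 + Z(-142, 122)) = 1/(506 + 58) = 1/564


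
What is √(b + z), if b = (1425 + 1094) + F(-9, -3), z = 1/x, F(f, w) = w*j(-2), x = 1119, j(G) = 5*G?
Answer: 2*√797939877/1119 ≈ 50.488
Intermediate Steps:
F(f, w) = -10*w (F(f, w) = w*(5*(-2)) = w*(-10) = -10*w)
z = 1/1119 ≈ 0.00089366
b = 2549 (b = (1425 + 1094) - 10*(-3) = 2519 + 30 = 2549)
√(b + z) = √(2549 + 1/1119) = √(2852332/1119) = 2*√797939877/1119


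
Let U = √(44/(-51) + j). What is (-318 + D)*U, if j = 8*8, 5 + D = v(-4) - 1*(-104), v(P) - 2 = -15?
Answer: -464*√41055/51 ≈ -1843.4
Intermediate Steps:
v(P) = -13 (v(P) = 2 - 15 = -13)
D = 86 (D = -5 + (-13 - 1*(-104)) = -5 + (-13 + 104) = -5 + 91 = 86)
j = 64
U = 2*√41055/51 (U = √(44/(-51) + 64) = √(44*(-1/51) + 64) = √(-44/51 + 64) = √(3220/51) = 2*√41055/51 ≈ 7.9459)
(-318 + D)*U = (-318 + 86)*(2*√41055/51) = -464*√41055/51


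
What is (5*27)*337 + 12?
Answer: 45507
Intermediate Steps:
(5*27)*337 + 12 = 135*337 + 12 = 45495 + 12 = 45507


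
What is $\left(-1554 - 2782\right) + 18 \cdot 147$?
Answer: $-1690$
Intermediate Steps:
$\left(-1554 - 2782\right) + 18 \cdot 147 = -4336 + 2646 = -1690$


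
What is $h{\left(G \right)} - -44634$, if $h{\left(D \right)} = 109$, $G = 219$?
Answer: $44743$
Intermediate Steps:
$h{\left(G \right)} - -44634 = 109 - -44634 = 109 + 44634 = 44743$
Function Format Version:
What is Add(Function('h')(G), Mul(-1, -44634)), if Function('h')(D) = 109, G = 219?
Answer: 44743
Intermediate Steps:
Add(Function('h')(G), Mul(-1, -44634)) = Add(109, Mul(-1, -44634)) = Add(109, 44634) = 44743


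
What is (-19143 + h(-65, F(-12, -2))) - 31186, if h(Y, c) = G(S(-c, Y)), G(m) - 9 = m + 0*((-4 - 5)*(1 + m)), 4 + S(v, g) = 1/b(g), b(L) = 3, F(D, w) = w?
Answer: -150971/3 ≈ -50324.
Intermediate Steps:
S(v, g) = -11/3 (S(v, g) = -4 + 1/3 = -4 + ⅓ = -11/3)
G(m) = 9 + m (G(m) = 9 + (m + 0*((-4 - 5)*(1 + m))) = 9 + (m + 0*(-9*(1 + m))) = 9 + (m + 0*(-9 - 9*m)) = 9 + (m + 0) = 9 + m)
h(Y, c) = 16/3 (h(Y, c) = 9 - 11/3 = 16/3)
(-19143 + h(-65, F(-12, -2))) - 31186 = (-19143 + 16/3) - 31186 = -57413/3 - 31186 = -150971/3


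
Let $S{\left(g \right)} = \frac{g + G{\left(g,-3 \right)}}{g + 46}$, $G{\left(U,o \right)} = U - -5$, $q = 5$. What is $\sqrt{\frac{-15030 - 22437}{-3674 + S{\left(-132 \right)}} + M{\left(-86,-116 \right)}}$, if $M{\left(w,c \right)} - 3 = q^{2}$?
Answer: $\frac{\sqrt{423111418990}}{105235} \approx 6.1811$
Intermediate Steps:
$G{\left(U,o \right)} = 5 + U$ ($G{\left(U,o \right)} = U + 5 = 5 + U$)
$M{\left(w,c \right)} = 28$ ($M{\left(w,c \right)} = 3 + 5^{2} = 3 + 25 = 28$)
$S{\left(g \right)} = \frac{5 + 2 g}{46 + g}$ ($S{\left(g \right)} = \frac{g + \left(5 + g\right)}{g + 46} = \frac{5 + 2 g}{46 + g}$)
$\sqrt{\frac{-15030 - 22437}{-3674 + S{\left(-132 \right)}} + M{\left(-86,-116 \right)}} = \sqrt{\frac{-15030 - 22437}{-3674 + \frac{5 + 2 \left(-132\right)}{46 - 132}} + 28} = \sqrt{- \frac{37467}{-3674 + \frac{5 - 264}{-86}} + 28} = \sqrt{- \frac{37467}{-3674 - - \frac{259}{86}} + 28} = \sqrt{- \frac{37467}{-3674 + \frac{259}{86}} + 28} = \sqrt{- \frac{37467}{- \frac{315705}{86}} + 28} = \sqrt{\left(-37467\right) \left(- \frac{86}{315705}\right) + 28} = \sqrt{\frac{1074054}{105235} + 28} = \sqrt{\frac{4020634}{105235}} = \frac{\sqrt{423111418990}}{105235}$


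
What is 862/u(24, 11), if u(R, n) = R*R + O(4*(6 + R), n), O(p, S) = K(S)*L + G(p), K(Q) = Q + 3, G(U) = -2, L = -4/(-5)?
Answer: 2155/1463 ≈ 1.4730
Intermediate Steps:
L = 4/5 (L = -4*(-1/5) = 4/5 ≈ 0.80000)
K(Q) = 3 + Q
O(p, S) = 2/5 + 4*S/5 (O(p, S) = (3 + S)*(4/5) - 2 = (12/5 + 4*S/5) - 2 = 2/5 + 4*S/5)
u(R, n) = 2/5 + R**2 + 4*n/5 (u(R, n) = R*R + (2/5 + 4*n/5) = R**2 + (2/5 + 4*n/5) = 2/5 + R**2 + 4*n/5)
862/u(24, 11) = 862/(2/5 + 24**2 + (4/5)*11) = 862/(2/5 + 576 + 44/5) = 862/(2926/5) = 862*(5/2926) = 2155/1463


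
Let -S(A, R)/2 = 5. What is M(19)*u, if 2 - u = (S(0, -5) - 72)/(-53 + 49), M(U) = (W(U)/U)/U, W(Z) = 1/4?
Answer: -37/2888 ≈ -0.012812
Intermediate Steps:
W(Z) = ¼
S(A, R) = -10 (S(A, R) = -2*5 = -10)
M(U) = 1/(4*U²) (M(U) = (1/(4*U))/U = 1/(4*U²))
u = -37/2 (u = 2 - (-10 - 72)/(-53 + 49) = 2 - (-82)/(-4) = 2 - (-82)*(-1)/4 = 2 - 1*41/2 = 2 - 41/2 = -37/2 ≈ -18.500)
M(19)*u = ((¼)/19²)*(-37/2) = ((¼)*(1/361))*(-37/2) = (1/1444)*(-37/2) = -37/2888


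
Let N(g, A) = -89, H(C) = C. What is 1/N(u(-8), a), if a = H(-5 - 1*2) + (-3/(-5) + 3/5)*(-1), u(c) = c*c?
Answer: -1/89 ≈ -0.011236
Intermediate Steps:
u(c) = c**2
a = -41/5 (a = (-5 - 1*2) + (-3/(-5) + 3/5)*(-1) = (-5 - 2) + (-3*(-1/5) + 3*(1/5))*(-1) = -7 + (3/5 + 3/5)*(-1) = -7 + (6/5)*(-1) = -7 - 6/5 = -41/5 ≈ -8.2000)
1/N(u(-8), a) = 1/(-89) = -1/89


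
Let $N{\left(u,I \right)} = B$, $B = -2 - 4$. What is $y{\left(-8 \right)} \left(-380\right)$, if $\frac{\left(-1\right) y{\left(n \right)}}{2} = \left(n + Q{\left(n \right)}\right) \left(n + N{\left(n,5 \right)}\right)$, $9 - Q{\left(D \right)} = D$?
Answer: $-95760$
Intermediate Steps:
$B = -6$ ($B = -2 - 4 = -6$)
$N{\left(u,I \right)} = -6$
$Q{\left(D \right)} = 9 - D$
$y{\left(n \right)} = 108 - 18 n$ ($y{\left(n \right)} = - 2 \left(n - \left(-9 + n\right)\right) \left(n - 6\right) = - 2 \cdot 9 \left(-6 + n\right) = - 2 \left(-54 + 9 n\right) = 108 - 18 n$)
$y{\left(-8 \right)} \left(-380\right) = \left(108 - -144\right) \left(-380\right) = \left(108 + 144\right) \left(-380\right) = 252 \left(-380\right) = -95760$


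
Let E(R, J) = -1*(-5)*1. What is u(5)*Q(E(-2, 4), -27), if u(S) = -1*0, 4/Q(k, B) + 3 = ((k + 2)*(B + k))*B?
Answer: 0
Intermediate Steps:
E(R, J) = 5 (E(R, J) = 5*1 = 5)
Q(k, B) = 4/(-3 + B*(2 + k)*(B + k)) (Q(k, B) = 4/(-3 + ((k + 2)*(B + k))*B) = 4/(-3 + ((2 + k)*(B + k))*B) = 4/(-3 + B*(2 + k)*(B + k)))
u(S) = 0
u(5)*Q(E(-2, 4), -27) = 0*(4/(-3 + 2*(-27)**2 - 27*5**2 + 5*(-27)**2 + 2*(-27)*5)) = 0*(4/(-3 + 2*729 - 27*25 + 5*729 - 270)) = 0*(4/(-3 + 1458 - 675 + 3645 - 270)) = 0*(4/4155) = 0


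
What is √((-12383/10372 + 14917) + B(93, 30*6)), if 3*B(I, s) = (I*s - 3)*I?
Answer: 35*√11718640841/5186 ≈ 730.59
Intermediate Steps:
B(I, s) = I*(-3 + I*s)/3 (B(I, s) = ((I*s - 3)*I)/3 = ((-3 + I*s)*I)/3 = (I*(-3 + I*s))/3 = I*(-3 + I*s)/3)
√((-12383/10372 + 14917) + B(93, 30*6)) = √((-12383/10372 + 14917) + (⅓)*93*(-3 + 93*(30*6))) = √((-12383*1/10372 + 14917) + (⅓)*93*(-3 + 93*180)) = √((-12383/10372 + 14917) + (⅓)*93*(-3 + 16740)) = √(154706741/10372 + (⅓)*93*16737) = √(154706741/10372 + 518847) = √(5536187825/10372) = 35*√11718640841/5186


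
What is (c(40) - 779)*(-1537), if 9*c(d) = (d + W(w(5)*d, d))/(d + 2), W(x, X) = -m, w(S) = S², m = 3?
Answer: 452531225/378 ≈ 1.1972e+6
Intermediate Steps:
W(x, X) = -3 (W(x, X) = -1*3 = -3)
c(d) = (-3 + d)/(9*(2 + d)) (c(d) = ((d - 3)/(d + 2))/9 = ((-3 + d)/(2 + d))/9 = (-3 + d)/(9*(2 + d)))
(c(40) - 779)*(-1537) = ((-3 + 40)/(9*(2 + 40)) - 779)*(-1537) = ((⅑)*37/42 - 779)*(-1537) = ((⅑)*(1/42)*37 - 779)*(-1537) = (37/378 - 779)*(-1537) = -294425/378*(-1537) = 452531225/378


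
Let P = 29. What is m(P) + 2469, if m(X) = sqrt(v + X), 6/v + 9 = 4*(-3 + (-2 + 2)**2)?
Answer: 2469 + sqrt(1407)/7 ≈ 2474.4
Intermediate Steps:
v = -2/7 (v = 6/(-9 + 4*(-3 + (-2 + 2)**2)) = 6/(-9 + 4*(-3 + 0**2)) = 6/(-9 + 4*(-3 + 0)) = 6/(-9 + 4*(-3)) = 6/(-9 - 12) = 6/(-21) = 6*(-1/21) = -2/7 ≈ -0.28571)
m(X) = sqrt(-2/7 + X)
m(P) + 2469 = sqrt(-14 + 49*29)/7 + 2469 = sqrt(-14 + 1421)/7 + 2469 = sqrt(1407)/7 + 2469 = 2469 + sqrt(1407)/7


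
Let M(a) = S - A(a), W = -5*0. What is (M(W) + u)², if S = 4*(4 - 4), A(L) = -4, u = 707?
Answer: 505521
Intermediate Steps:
S = 0 (S = 4*0 = 0)
W = 0
M(a) = 4 (M(a) = 0 - 1*(-4) = 0 + 4 = 4)
(M(W) + u)² = (4 + 707)² = 711² = 505521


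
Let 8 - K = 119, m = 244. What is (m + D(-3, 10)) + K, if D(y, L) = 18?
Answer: 151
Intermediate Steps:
K = -111 (K = 8 - 1*119 = 8 - 119 = -111)
(m + D(-3, 10)) + K = (244 + 18) - 111 = 262 - 111 = 151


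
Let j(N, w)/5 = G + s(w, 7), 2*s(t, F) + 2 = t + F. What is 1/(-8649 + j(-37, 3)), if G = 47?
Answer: -1/8394 ≈ -0.00011913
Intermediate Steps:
s(t, F) = -1 + F/2 + t/2 (s(t, F) = -1 + (t + F)/2 = -1 + (F + t)/2 = -1 + (F/2 + t/2) = -1 + F/2 + t/2)
j(N, w) = 495/2 + 5*w/2 (j(N, w) = 5*(47 + (-1 + (1/2)*7 + w/2)) = 5*(47 + (-1 + 7/2 + w/2)) = 5*(47 + (5/2 + w/2)) = 5*(99/2 + w/2) = 495/2 + 5*w/2)
1/(-8649 + j(-37, 3)) = 1/(-8649 + (495/2 + (5/2)*3)) = 1/(-8649 + (495/2 + 15/2)) = 1/(-8649 + 255) = 1/(-8394) = -1/8394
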